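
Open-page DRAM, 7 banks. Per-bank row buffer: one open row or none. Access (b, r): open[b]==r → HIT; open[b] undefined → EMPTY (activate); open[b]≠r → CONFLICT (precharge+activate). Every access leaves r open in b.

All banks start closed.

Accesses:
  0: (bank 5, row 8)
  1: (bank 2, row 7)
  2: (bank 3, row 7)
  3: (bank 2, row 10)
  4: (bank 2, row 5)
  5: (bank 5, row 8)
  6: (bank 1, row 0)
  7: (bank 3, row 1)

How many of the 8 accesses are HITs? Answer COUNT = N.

step 0: bank5 None->8 [EMPTY]
step 1: bank2 None->7 [EMPTY]
step 2: bank3 None->7 [EMPTY]
step 3: bank2 7->10 [CONFLICT]
step 4: bank2 10->5 [CONFLICT]
step 5: bank5 8->8 [HIT]
step 6: bank1 None->0 [EMPTY]
step 7: bank3 7->1 [CONFLICT]

COUNT = 1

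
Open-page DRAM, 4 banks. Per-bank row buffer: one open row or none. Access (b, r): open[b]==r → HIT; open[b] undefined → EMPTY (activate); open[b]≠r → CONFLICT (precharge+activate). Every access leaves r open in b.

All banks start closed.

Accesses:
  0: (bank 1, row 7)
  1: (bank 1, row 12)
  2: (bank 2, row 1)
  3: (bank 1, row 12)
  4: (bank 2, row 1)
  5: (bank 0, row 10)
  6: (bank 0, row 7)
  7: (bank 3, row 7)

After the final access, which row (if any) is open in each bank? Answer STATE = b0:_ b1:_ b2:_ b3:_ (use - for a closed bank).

step 0: bank1 None->7 [EMPTY]
step 1: bank1 7->12 [CONFLICT]
step 2: bank2 None->1 [EMPTY]
step 3: bank1 12->12 [HIT]
step 4: bank2 1->1 [HIT]
step 5: bank0 None->10 [EMPTY]
step 6: bank0 10->7 [CONFLICT]
step 7: bank3 None->7 [EMPTY]

STATE = b0:7 b1:12 b2:1 b3:7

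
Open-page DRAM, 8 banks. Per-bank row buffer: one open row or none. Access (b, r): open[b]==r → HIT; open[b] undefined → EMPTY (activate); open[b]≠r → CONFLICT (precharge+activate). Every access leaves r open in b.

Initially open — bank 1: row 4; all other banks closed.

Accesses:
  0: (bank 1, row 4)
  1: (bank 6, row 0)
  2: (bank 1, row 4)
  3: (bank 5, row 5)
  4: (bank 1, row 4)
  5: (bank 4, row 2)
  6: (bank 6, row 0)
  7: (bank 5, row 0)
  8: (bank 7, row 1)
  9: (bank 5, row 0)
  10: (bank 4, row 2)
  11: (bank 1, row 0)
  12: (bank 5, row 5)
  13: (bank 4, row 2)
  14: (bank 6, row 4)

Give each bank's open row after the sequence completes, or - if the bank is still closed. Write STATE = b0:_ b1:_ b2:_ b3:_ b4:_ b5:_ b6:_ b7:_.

#0 (1,4) H  (was 4)
#1 (6,0) E
#2 (1,4) H  (was 4)
#3 (5,5) E
#4 (1,4) H  (was 4)
#5 (4,2) E
#6 (6,0) H  (was 0)
#7 (5,0) C  (was 5)
#8 (7,1) E
#9 (5,0) H  (was 0)
#10 (4,2) H  (was 2)
#11 (1,0) C  (was 4)
#12 (5,5) C  (was 0)
#13 (4,2) H  (was 2)
#14 (6,4) C  (was 0)

STATE = b0:- b1:0 b2:- b3:- b4:2 b5:5 b6:4 b7:1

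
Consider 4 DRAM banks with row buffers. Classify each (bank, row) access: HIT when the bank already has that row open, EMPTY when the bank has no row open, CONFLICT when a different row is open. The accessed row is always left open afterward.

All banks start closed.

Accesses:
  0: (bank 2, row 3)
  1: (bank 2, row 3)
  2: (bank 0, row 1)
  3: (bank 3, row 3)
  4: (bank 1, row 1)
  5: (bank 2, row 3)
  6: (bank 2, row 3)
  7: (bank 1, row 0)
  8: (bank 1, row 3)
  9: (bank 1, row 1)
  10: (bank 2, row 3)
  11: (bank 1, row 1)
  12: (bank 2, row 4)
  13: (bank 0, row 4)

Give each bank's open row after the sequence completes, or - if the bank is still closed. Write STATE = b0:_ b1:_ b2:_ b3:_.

#0 (2,3) E
#1 (2,3) H  (was 3)
#2 (0,1) E
#3 (3,3) E
#4 (1,1) E
#5 (2,3) H  (was 3)
#6 (2,3) H  (was 3)
#7 (1,0) C  (was 1)
#8 (1,3) C  (was 0)
#9 (1,1) C  (was 3)
#10 (2,3) H  (was 3)
#11 (1,1) H  (was 1)
#12 (2,4) C  (was 3)
#13 (0,4) C  (was 1)

STATE = b0:4 b1:1 b2:4 b3:3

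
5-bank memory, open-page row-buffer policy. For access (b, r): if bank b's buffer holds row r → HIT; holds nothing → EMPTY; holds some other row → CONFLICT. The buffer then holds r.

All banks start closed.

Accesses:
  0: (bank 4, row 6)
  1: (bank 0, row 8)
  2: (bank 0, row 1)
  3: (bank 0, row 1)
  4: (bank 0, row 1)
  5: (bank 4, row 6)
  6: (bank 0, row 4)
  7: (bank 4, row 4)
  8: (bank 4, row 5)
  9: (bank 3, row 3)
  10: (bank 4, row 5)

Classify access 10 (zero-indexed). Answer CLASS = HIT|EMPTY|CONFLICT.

CLASS = HIT

#0 (4,6) E
#1 (0,8) E
#2 (0,1) C  (was 8)
#3 (0,1) H  (was 1)
#4 (0,1) H  (was 1)
#5 (4,6) H  (was 6)
#6 (0,4) C  (was 1)
#7 (4,4) C  (was 6)
#8 (4,5) C  (was 4)
#9 (3,3) E
#10 (4,5) H  (was 5)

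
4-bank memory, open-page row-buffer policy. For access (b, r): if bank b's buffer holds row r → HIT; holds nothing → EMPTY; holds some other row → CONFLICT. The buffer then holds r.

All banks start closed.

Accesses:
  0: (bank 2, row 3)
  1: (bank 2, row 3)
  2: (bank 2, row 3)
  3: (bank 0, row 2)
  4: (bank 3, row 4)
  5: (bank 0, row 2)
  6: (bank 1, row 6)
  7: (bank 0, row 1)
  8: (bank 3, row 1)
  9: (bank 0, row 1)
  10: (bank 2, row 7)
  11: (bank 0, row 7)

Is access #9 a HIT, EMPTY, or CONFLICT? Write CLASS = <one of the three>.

0: bank 2 row 3 — prev None → EMPTY
1: bank 2 row 3 — prev 3 → HIT
2: bank 2 row 3 — prev 3 → HIT
3: bank 0 row 2 — prev None → EMPTY
4: bank 3 row 4 — prev None → EMPTY
5: bank 0 row 2 — prev 2 → HIT
6: bank 1 row 6 — prev None → EMPTY
7: bank 0 row 1 — prev 2 → CONFLICT
8: bank 3 row 1 — prev 4 → CONFLICT
9: bank 0 row 1 — prev 1 → HIT
10: bank 2 row 7 — prev 3 → CONFLICT
11: bank 0 row 7 — prev 1 → CONFLICT

CLASS = HIT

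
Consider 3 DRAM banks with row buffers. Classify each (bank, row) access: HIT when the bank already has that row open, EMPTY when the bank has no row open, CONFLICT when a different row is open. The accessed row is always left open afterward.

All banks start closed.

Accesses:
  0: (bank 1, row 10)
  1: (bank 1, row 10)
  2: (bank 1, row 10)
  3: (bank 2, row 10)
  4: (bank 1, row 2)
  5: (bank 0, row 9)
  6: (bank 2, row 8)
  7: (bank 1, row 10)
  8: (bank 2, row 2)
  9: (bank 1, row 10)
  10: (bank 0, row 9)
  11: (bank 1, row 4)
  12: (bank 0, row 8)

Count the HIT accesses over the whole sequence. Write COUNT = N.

COUNT = 4

0: bank 1 row 10 — prev None → EMPTY
1: bank 1 row 10 — prev 10 → HIT
2: bank 1 row 10 — prev 10 → HIT
3: bank 2 row 10 — prev None → EMPTY
4: bank 1 row 2 — prev 10 → CONFLICT
5: bank 0 row 9 — prev None → EMPTY
6: bank 2 row 8 — prev 10 → CONFLICT
7: bank 1 row 10 — prev 2 → CONFLICT
8: bank 2 row 2 — prev 8 → CONFLICT
9: bank 1 row 10 — prev 10 → HIT
10: bank 0 row 9 — prev 9 → HIT
11: bank 1 row 4 — prev 10 → CONFLICT
12: bank 0 row 8 — prev 9 → CONFLICT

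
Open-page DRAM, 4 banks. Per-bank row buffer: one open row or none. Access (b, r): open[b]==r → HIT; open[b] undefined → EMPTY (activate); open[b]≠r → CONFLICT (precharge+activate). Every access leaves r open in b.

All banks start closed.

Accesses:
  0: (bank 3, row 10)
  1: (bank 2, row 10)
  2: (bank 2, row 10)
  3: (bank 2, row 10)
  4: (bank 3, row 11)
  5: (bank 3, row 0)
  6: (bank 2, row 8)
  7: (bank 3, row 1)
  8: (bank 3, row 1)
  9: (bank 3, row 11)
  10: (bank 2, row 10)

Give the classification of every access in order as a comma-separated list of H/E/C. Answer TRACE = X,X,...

step 0: bank3 None->10 [EMPTY]
step 1: bank2 None->10 [EMPTY]
step 2: bank2 10->10 [HIT]
step 3: bank2 10->10 [HIT]
step 4: bank3 10->11 [CONFLICT]
step 5: bank3 11->0 [CONFLICT]
step 6: bank2 10->8 [CONFLICT]
step 7: bank3 0->1 [CONFLICT]
step 8: bank3 1->1 [HIT]
step 9: bank3 1->11 [CONFLICT]
step 10: bank2 8->10 [CONFLICT]

TRACE = E,E,H,H,C,C,C,C,H,C,C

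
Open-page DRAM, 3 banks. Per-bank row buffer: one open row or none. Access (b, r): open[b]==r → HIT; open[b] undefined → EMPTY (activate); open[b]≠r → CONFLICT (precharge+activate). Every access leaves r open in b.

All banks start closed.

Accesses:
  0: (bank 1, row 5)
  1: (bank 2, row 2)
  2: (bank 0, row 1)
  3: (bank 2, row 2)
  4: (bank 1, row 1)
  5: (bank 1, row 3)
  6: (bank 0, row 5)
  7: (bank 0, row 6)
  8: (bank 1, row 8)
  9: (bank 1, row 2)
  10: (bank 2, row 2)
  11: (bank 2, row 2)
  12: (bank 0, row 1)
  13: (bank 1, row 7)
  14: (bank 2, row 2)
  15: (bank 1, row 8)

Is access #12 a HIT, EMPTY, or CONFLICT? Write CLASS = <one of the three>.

step 0: bank1 None->5 [EMPTY]
step 1: bank2 None->2 [EMPTY]
step 2: bank0 None->1 [EMPTY]
step 3: bank2 2->2 [HIT]
step 4: bank1 5->1 [CONFLICT]
step 5: bank1 1->3 [CONFLICT]
step 6: bank0 1->5 [CONFLICT]
step 7: bank0 5->6 [CONFLICT]
step 8: bank1 3->8 [CONFLICT]
step 9: bank1 8->2 [CONFLICT]
step 10: bank2 2->2 [HIT]
step 11: bank2 2->2 [HIT]
step 12: bank0 6->1 [CONFLICT]
step 13: bank1 2->7 [CONFLICT]
step 14: bank2 2->2 [HIT]
step 15: bank1 7->8 [CONFLICT]

CLASS = CONFLICT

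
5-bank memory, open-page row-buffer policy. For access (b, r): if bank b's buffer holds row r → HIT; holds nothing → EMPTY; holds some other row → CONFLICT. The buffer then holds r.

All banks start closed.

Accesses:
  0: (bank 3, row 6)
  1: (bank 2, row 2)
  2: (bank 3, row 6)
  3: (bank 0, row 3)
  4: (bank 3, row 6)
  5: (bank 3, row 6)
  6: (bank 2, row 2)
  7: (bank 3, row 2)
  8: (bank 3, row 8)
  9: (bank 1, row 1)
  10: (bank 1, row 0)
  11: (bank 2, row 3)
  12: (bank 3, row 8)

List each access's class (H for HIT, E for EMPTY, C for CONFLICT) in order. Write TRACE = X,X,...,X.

TRACE = E,E,H,E,H,H,H,C,C,E,C,C,H

0: bank 3 row 6 — prev None → EMPTY
1: bank 2 row 2 — prev None → EMPTY
2: bank 3 row 6 — prev 6 → HIT
3: bank 0 row 3 — prev None → EMPTY
4: bank 3 row 6 — prev 6 → HIT
5: bank 3 row 6 — prev 6 → HIT
6: bank 2 row 2 — prev 2 → HIT
7: bank 3 row 2 — prev 6 → CONFLICT
8: bank 3 row 8 — prev 2 → CONFLICT
9: bank 1 row 1 — prev None → EMPTY
10: bank 1 row 0 — prev 1 → CONFLICT
11: bank 2 row 3 — prev 2 → CONFLICT
12: bank 3 row 8 — prev 8 → HIT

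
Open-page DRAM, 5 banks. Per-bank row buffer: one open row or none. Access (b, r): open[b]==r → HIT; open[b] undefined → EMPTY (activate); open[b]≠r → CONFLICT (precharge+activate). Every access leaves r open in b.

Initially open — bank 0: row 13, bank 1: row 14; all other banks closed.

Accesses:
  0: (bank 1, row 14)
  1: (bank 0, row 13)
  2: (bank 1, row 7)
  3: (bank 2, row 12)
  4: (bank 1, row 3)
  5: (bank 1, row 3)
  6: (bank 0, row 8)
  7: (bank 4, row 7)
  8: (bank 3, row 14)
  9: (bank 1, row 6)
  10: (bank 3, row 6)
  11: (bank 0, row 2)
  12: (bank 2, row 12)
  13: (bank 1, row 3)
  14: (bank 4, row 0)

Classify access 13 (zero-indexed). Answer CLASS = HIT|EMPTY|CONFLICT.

CLASS = CONFLICT

  [0] b1 r14: had r14 ⇒ H
  [1] b0 r13: had r13 ⇒ H
  [2] b1 r7: had r14 ⇒ C
  [3] b2 r12: no row ⇒ E
  [4] b1 r3: had r7 ⇒ C
  [5] b1 r3: had r3 ⇒ H
  [6] b0 r8: had r13 ⇒ C
  [7] b4 r7: no row ⇒ E
  [8] b3 r14: no row ⇒ E
  [9] b1 r6: had r3 ⇒ C
  [10] b3 r6: had r14 ⇒ C
  [11] b0 r2: had r8 ⇒ C
  [12] b2 r12: had r12 ⇒ H
  [13] b1 r3: had r6 ⇒ C
  [14] b4 r0: had r7 ⇒ C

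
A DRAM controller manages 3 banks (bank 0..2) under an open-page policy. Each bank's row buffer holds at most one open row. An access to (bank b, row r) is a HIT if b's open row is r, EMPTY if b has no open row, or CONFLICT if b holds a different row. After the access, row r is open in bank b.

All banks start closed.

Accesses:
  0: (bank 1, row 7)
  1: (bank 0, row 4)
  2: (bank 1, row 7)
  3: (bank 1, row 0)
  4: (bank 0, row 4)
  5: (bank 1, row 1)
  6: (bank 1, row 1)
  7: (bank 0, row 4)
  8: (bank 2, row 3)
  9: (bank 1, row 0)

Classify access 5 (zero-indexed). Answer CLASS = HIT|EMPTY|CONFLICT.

CLASS = CONFLICT

0: bank 1 row 7 — prev None → EMPTY
1: bank 0 row 4 — prev None → EMPTY
2: bank 1 row 7 — prev 7 → HIT
3: bank 1 row 0 — prev 7 → CONFLICT
4: bank 0 row 4 — prev 4 → HIT
5: bank 1 row 1 — prev 0 → CONFLICT
6: bank 1 row 1 — prev 1 → HIT
7: bank 0 row 4 — prev 4 → HIT
8: bank 2 row 3 — prev None → EMPTY
9: bank 1 row 0 — prev 1 → CONFLICT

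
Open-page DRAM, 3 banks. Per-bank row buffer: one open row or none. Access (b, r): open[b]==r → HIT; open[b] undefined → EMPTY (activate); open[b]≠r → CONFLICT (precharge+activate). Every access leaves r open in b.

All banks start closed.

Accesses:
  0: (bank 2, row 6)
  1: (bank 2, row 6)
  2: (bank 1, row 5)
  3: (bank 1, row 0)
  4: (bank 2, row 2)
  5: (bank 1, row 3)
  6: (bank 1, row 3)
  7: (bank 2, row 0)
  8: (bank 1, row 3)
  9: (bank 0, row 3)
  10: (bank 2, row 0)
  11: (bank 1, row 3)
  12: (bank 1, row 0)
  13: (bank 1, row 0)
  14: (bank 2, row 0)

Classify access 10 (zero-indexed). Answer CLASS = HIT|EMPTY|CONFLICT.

CLASS = HIT

  [0] b2 r6: no row ⇒ E
  [1] b2 r6: had r6 ⇒ H
  [2] b1 r5: no row ⇒ E
  [3] b1 r0: had r5 ⇒ C
  [4] b2 r2: had r6 ⇒ C
  [5] b1 r3: had r0 ⇒ C
  [6] b1 r3: had r3 ⇒ H
  [7] b2 r0: had r2 ⇒ C
  [8] b1 r3: had r3 ⇒ H
  [9] b0 r3: no row ⇒ E
  [10] b2 r0: had r0 ⇒ H
  [11] b1 r3: had r3 ⇒ H
  [12] b1 r0: had r3 ⇒ C
  [13] b1 r0: had r0 ⇒ H
  [14] b2 r0: had r0 ⇒ H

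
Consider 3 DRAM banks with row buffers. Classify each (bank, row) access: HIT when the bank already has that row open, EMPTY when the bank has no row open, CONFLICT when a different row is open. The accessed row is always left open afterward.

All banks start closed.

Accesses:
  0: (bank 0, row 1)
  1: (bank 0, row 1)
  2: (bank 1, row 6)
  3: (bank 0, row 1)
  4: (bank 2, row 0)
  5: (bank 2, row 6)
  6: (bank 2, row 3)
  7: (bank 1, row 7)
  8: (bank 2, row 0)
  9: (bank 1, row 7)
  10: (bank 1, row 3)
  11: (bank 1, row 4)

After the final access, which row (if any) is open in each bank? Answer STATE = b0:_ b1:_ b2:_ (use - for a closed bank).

#0 (0,1) E
#1 (0,1) H  (was 1)
#2 (1,6) E
#3 (0,1) H  (was 1)
#4 (2,0) E
#5 (2,6) C  (was 0)
#6 (2,3) C  (was 6)
#7 (1,7) C  (was 6)
#8 (2,0) C  (was 3)
#9 (1,7) H  (was 7)
#10 (1,3) C  (was 7)
#11 (1,4) C  (was 3)

STATE = b0:1 b1:4 b2:0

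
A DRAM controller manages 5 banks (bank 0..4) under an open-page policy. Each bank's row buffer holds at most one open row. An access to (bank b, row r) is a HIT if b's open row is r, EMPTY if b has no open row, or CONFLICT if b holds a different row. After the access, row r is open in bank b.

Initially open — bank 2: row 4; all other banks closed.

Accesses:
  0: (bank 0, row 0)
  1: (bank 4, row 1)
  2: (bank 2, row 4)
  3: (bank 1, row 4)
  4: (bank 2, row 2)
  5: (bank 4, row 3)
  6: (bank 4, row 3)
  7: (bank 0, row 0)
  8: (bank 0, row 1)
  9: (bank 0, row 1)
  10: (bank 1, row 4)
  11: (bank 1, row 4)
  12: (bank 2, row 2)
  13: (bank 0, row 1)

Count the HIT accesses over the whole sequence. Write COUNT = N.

COUNT = 8

  [0] b0 r0: no row ⇒ E
  [1] b4 r1: no row ⇒ E
  [2] b2 r4: had r4 ⇒ H
  [3] b1 r4: no row ⇒ E
  [4] b2 r2: had r4 ⇒ C
  [5] b4 r3: had r1 ⇒ C
  [6] b4 r3: had r3 ⇒ H
  [7] b0 r0: had r0 ⇒ H
  [8] b0 r1: had r0 ⇒ C
  [9] b0 r1: had r1 ⇒ H
  [10] b1 r4: had r4 ⇒ H
  [11] b1 r4: had r4 ⇒ H
  [12] b2 r2: had r2 ⇒ H
  [13] b0 r1: had r1 ⇒ H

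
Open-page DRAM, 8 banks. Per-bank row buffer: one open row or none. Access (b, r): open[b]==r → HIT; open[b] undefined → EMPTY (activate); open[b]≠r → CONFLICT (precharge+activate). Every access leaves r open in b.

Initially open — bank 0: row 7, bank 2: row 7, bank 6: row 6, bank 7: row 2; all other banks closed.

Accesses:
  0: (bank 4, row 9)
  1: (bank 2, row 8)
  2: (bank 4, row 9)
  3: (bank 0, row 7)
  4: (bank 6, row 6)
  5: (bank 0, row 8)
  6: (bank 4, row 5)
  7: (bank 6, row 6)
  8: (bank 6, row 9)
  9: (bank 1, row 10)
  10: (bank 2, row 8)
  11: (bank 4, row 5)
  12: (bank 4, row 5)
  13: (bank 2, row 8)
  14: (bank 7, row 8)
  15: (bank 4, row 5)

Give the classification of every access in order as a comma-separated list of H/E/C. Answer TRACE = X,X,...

TRACE = E,C,H,H,H,C,C,H,C,E,H,H,H,H,C,H

step 0: bank4 None->9 [EMPTY]
step 1: bank2 7->8 [CONFLICT]
step 2: bank4 9->9 [HIT]
step 3: bank0 7->7 [HIT]
step 4: bank6 6->6 [HIT]
step 5: bank0 7->8 [CONFLICT]
step 6: bank4 9->5 [CONFLICT]
step 7: bank6 6->6 [HIT]
step 8: bank6 6->9 [CONFLICT]
step 9: bank1 None->10 [EMPTY]
step 10: bank2 8->8 [HIT]
step 11: bank4 5->5 [HIT]
step 12: bank4 5->5 [HIT]
step 13: bank2 8->8 [HIT]
step 14: bank7 2->8 [CONFLICT]
step 15: bank4 5->5 [HIT]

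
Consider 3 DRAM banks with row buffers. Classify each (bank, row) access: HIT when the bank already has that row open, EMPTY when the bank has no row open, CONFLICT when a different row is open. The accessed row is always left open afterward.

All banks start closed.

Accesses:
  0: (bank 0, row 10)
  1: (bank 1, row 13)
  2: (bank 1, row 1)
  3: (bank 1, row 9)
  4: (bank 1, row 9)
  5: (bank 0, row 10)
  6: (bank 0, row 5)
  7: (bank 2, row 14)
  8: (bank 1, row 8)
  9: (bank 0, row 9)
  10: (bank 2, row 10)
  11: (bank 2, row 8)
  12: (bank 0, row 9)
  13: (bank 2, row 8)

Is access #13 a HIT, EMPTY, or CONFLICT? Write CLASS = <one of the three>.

step 0: bank0 None->10 [EMPTY]
step 1: bank1 None->13 [EMPTY]
step 2: bank1 13->1 [CONFLICT]
step 3: bank1 1->9 [CONFLICT]
step 4: bank1 9->9 [HIT]
step 5: bank0 10->10 [HIT]
step 6: bank0 10->5 [CONFLICT]
step 7: bank2 None->14 [EMPTY]
step 8: bank1 9->8 [CONFLICT]
step 9: bank0 5->9 [CONFLICT]
step 10: bank2 14->10 [CONFLICT]
step 11: bank2 10->8 [CONFLICT]
step 12: bank0 9->9 [HIT]
step 13: bank2 8->8 [HIT]

CLASS = HIT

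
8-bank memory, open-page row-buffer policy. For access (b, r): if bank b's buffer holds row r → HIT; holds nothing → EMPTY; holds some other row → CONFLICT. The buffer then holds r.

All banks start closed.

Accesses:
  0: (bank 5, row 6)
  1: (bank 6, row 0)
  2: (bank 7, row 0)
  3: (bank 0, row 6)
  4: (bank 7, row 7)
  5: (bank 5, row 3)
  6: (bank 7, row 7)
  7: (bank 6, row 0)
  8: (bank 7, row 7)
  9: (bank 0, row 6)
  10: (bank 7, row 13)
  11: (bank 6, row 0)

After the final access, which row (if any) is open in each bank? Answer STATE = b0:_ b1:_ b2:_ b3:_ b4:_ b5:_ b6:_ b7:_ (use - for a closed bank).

STATE = b0:6 b1:- b2:- b3:- b4:- b5:3 b6:0 b7:13

0: bank 5 row 6 — prev None → EMPTY
1: bank 6 row 0 — prev None → EMPTY
2: bank 7 row 0 — prev None → EMPTY
3: bank 0 row 6 — prev None → EMPTY
4: bank 7 row 7 — prev 0 → CONFLICT
5: bank 5 row 3 — prev 6 → CONFLICT
6: bank 7 row 7 — prev 7 → HIT
7: bank 6 row 0 — prev 0 → HIT
8: bank 7 row 7 — prev 7 → HIT
9: bank 0 row 6 — prev 6 → HIT
10: bank 7 row 13 — prev 7 → CONFLICT
11: bank 6 row 0 — prev 0 → HIT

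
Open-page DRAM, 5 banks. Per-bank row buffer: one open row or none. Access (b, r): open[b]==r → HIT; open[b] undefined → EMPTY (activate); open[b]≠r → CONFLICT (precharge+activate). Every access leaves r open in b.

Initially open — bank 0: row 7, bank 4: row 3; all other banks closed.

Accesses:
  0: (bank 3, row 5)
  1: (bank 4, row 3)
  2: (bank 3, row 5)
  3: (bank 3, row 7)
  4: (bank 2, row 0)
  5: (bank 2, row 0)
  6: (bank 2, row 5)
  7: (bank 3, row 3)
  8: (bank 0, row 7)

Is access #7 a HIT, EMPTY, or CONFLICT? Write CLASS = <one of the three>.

  [0] b3 r5: no row ⇒ E
  [1] b4 r3: had r3 ⇒ H
  [2] b3 r5: had r5 ⇒ H
  [3] b3 r7: had r5 ⇒ C
  [4] b2 r0: no row ⇒ E
  [5] b2 r0: had r0 ⇒ H
  [6] b2 r5: had r0 ⇒ C
  [7] b3 r3: had r7 ⇒ C
  [8] b0 r7: had r7 ⇒ H

CLASS = CONFLICT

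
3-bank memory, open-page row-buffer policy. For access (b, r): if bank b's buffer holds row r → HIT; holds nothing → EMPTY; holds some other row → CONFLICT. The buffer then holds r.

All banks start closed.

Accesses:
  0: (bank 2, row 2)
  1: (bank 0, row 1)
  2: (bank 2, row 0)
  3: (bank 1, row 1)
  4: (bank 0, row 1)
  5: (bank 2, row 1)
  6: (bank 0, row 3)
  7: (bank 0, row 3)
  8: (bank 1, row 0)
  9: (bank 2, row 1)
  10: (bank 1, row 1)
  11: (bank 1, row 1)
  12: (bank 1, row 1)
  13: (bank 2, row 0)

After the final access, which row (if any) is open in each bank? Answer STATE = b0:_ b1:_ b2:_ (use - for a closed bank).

STATE = b0:3 b1:1 b2:0

step 0: bank2 None->2 [EMPTY]
step 1: bank0 None->1 [EMPTY]
step 2: bank2 2->0 [CONFLICT]
step 3: bank1 None->1 [EMPTY]
step 4: bank0 1->1 [HIT]
step 5: bank2 0->1 [CONFLICT]
step 6: bank0 1->3 [CONFLICT]
step 7: bank0 3->3 [HIT]
step 8: bank1 1->0 [CONFLICT]
step 9: bank2 1->1 [HIT]
step 10: bank1 0->1 [CONFLICT]
step 11: bank1 1->1 [HIT]
step 12: bank1 1->1 [HIT]
step 13: bank2 1->0 [CONFLICT]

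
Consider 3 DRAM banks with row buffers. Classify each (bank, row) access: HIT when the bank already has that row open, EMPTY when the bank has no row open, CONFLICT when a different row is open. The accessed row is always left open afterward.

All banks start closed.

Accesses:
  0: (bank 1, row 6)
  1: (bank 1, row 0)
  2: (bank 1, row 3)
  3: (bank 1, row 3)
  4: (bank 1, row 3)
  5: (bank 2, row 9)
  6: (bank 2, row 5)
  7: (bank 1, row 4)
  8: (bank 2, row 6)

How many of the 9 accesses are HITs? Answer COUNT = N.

COUNT = 2

  [0] b1 r6: no row ⇒ E
  [1] b1 r0: had r6 ⇒ C
  [2] b1 r3: had r0 ⇒ C
  [3] b1 r3: had r3 ⇒ H
  [4] b1 r3: had r3 ⇒ H
  [5] b2 r9: no row ⇒ E
  [6] b2 r5: had r9 ⇒ C
  [7] b1 r4: had r3 ⇒ C
  [8] b2 r6: had r5 ⇒ C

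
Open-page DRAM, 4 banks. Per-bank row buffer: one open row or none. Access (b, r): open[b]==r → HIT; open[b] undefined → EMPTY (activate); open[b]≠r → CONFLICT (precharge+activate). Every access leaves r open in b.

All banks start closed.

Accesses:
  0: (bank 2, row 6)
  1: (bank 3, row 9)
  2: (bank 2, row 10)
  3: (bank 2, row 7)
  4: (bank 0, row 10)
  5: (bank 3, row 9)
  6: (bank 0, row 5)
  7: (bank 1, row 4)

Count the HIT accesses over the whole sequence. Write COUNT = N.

COUNT = 1

step 0: bank2 None->6 [EMPTY]
step 1: bank3 None->9 [EMPTY]
step 2: bank2 6->10 [CONFLICT]
step 3: bank2 10->7 [CONFLICT]
step 4: bank0 None->10 [EMPTY]
step 5: bank3 9->9 [HIT]
step 6: bank0 10->5 [CONFLICT]
step 7: bank1 None->4 [EMPTY]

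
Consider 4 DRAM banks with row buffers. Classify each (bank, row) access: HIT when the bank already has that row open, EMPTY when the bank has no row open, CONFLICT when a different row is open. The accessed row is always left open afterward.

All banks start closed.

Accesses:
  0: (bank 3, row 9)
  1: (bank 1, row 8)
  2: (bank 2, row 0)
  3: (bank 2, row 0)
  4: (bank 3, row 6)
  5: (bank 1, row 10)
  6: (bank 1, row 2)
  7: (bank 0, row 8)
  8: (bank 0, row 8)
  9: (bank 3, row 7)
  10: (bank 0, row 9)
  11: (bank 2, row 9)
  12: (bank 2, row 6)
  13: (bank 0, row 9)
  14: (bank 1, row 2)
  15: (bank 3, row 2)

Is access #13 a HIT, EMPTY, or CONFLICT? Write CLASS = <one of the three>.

#0 (3,9) E
#1 (1,8) E
#2 (2,0) E
#3 (2,0) H  (was 0)
#4 (3,6) C  (was 9)
#5 (1,10) C  (was 8)
#6 (1,2) C  (was 10)
#7 (0,8) E
#8 (0,8) H  (was 8)
#9 (3,7) C  (was 6)
#10 (0,9) C  (was 8)
#11 (2,9) C  (was 0)
#12 (2,6) C  (was 9)
#13 (0,9) H  (was 9)
#14 (1,2) H  (was 2)
#15 (3,2) C  (was 7)

CLASS = HIT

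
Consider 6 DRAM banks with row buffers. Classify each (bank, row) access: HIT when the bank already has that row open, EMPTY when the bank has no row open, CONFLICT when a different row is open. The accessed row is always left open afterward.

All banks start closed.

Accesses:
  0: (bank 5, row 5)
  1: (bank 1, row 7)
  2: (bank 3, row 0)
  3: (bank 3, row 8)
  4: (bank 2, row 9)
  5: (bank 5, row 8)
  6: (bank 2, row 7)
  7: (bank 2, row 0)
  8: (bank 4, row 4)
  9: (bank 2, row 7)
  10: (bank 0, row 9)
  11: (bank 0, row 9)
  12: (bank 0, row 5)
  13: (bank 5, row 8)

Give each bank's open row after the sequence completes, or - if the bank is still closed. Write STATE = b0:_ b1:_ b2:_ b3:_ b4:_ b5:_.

STATE = b0:5 b1:7 b2:7 b3:8 b4:4 b5:8

#0 (5,5) E
#1 (1,7) E
#2 (3,0) E
#3 (3,8) C  (was 0)
#4 (2,9) E
#5 (5,8) C  (was 5)
#6 (2,7) C  (was 9)
#7 (2,0) C  (was 7)
#8 (4,4) E
#9 (2,7) C  (was 0)
#10 (0,9) E
#11 (0,9) H  (was 9)
#12 (0,5) C  (was 9)
#13 (5,8) H  (was 8)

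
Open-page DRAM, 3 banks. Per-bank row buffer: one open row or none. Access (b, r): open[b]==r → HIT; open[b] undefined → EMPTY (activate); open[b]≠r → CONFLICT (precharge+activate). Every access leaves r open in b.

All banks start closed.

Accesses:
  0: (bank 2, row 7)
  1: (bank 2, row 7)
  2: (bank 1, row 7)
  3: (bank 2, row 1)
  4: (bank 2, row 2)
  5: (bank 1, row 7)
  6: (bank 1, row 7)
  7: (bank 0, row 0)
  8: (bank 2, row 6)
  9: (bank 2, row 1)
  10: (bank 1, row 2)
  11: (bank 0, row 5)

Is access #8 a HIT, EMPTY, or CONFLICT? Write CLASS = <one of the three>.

CLASS = CONFLICT

#0 (2,7) E
#1 (2,7) H  (was 7)
#2 (1,7) E
#3 (2,1) C  (was 7)
#4 (2,2) C  (was 1)
#5 (1,7) H  (was 7)
#6 (1,7) H  (was 7)
#7 (0,0) E
#8 (2,6) C  (was 2)
#9 (2,1) C  (was 6)
#10 (1,2) C  (was 7)
#11 (0,5) C  (was 0)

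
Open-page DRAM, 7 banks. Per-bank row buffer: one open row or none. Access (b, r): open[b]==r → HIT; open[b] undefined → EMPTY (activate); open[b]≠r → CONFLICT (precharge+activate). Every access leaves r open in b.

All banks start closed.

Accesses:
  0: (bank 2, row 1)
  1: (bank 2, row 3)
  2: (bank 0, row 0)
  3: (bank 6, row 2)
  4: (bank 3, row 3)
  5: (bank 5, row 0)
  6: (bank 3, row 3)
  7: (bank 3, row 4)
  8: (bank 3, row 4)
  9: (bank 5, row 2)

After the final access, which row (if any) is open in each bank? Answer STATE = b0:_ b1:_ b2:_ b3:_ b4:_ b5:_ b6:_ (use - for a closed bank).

STATE = b0:0 b1:- b2:3 b3:4 b4:- b5:2 b6:2

0: bank 2 row 1 — prev None → EMPTY
1: bank 2 row 3 — prev 1 → CONFLICT
2: bank 0 row 0 — prev None → EMPTY
3: bank 6 row 2 — prev None → EMPTY
4: bank 3 row 3 — prev None → EMPTY
5: bank 5 row 0 — prev None → EMPTY
6: bank 3 row 3 — prev 3 → HIT
7: bank 3 row 4 — prev 3 → CONFLICT
8: bank 3 row 4 — prev 4 → HIT
9: bank 5 row 2 — prev 0 → CONFLICT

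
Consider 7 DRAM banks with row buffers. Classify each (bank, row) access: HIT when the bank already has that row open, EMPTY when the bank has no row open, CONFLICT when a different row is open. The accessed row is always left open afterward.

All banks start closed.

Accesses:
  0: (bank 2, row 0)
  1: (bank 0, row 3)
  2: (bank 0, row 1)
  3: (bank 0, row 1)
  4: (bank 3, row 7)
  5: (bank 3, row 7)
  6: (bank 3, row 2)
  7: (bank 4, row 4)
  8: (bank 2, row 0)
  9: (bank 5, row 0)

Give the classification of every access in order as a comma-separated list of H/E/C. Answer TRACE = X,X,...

step 0: bank2 None->0 [EMPTY]
step 1: bank0 None->3 [EMPTY]
step 2: bank0 3->1 [CONFLICT]
step 3: bank0 1->1 [HIT]
step 4: bank3 None->7 [EMPTY]
step 5: bank3 7->7 [HIT]
step 6: bank3 7->2 [CONFLICT]
step 7: bank4 None->4 [EMPTY]
step 8: bank2 0->0 [HIT]
step 9: bank5 None->0 [EMPTY]

TRACE = E,E,C,H,E,H,C,E,H,E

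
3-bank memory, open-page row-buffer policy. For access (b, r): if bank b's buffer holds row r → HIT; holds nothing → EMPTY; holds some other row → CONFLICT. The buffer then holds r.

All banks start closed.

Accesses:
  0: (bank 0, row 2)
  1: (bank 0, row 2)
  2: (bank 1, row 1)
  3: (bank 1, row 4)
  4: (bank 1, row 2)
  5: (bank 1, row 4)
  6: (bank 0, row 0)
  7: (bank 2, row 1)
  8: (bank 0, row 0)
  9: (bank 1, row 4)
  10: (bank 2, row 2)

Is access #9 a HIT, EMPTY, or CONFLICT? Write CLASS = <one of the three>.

step 0: bank0 None->2 [EMPTY]
step 1: bank0 2->2 [HIT]
step 2: bank1 None->1 [EMPTY]
step 3: bank1 1->4 [CONFLICT]
step 4: bank1 4->2 [CONFLICT]
step 5: bank1 2->4 [CONFLICT]
step 6: bank0 2->0 [CONFLICT]
step 7: bank2 None->1 [EMPTY]
step 8: bank0 0->0 [HIT]
step 9: bank1 4->4 [HIT]
step 10: bank2 1->2 [CONFLICT]

CLASS = HIT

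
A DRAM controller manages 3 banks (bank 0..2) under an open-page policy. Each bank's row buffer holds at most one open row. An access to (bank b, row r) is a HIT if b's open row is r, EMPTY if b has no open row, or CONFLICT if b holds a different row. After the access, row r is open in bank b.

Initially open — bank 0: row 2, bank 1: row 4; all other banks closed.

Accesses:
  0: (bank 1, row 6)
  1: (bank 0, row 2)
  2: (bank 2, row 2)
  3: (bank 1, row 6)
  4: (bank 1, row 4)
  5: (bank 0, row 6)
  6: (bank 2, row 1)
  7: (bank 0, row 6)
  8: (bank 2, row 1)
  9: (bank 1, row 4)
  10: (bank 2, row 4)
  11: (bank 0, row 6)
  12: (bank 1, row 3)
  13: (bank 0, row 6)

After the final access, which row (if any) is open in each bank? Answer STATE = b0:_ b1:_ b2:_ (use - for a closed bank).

STATE = b0:6 b1:3 b2:4

step 0: bank1 4->6 [CONFLICT]
step 1: bank0 2->2 [HIT]
step 2: bank2 None->2 [EMPTY]
step 3: bank1 6->6 [HIT]
step 4: bank1 6->4 [CONFLICT]
step 5: bank0 2->6 [CONFLICT]
step 6: bank2 2->1 [CONFLICT]
step 7: bank0 6->6 [HIT]
step 8: bank2 1->1 [HIT]
step 9: bank1 4->4 [HIT]
step 10: bank2 1->4 [CONFLICT]
step 11: bank0 6->6 [HIT]
step 12: bank1 4->3 [CONFLICT]
step 13: bank0 6->6 [HIT]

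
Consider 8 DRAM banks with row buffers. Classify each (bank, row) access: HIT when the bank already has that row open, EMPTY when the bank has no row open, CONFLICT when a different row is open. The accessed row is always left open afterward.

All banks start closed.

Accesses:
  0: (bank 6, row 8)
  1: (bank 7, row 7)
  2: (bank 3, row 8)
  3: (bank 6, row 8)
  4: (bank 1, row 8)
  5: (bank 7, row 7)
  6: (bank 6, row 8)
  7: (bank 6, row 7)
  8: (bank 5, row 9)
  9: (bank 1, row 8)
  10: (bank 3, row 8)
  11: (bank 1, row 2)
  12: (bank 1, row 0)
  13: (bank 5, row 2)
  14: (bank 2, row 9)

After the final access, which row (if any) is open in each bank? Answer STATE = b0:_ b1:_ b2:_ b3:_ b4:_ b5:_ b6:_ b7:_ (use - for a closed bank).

STATE = b0:- b1:0 b2:9 b3:8 b4:- b5:2 b6:7 b7:7

#0 (6,8) E
#1 (7,7) E
#2 (3,8) E
#3 (6,8) H  (was 8)
#4 (1,8) E
#5 (7,7) H  (was 7)
#6 (6,8) H  (was 8)
#7 (6,7) C  (was 8)
#8 (5,9) E
#9 (1,8) H  (was 8)
#10 (3,8) H  (was 8)
#11 (1,2) C  (was 8)
#12 (1,0) C  (was 2)
#13 (5,2) C  (was 9)
#14 (2,9) E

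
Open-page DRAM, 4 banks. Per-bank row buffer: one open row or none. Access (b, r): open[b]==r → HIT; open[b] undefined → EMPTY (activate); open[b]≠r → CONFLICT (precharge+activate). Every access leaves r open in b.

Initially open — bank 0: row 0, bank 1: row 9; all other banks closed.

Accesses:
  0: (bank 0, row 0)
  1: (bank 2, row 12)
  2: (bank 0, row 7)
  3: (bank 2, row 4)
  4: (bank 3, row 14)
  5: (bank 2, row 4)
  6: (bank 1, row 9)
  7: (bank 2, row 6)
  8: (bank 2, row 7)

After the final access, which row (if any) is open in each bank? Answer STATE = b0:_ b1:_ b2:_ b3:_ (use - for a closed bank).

STATE = b0:7 b1:9 b2:7 b3:14

  [0] b0 r0: had r0 ⇒ H
  [1] b2 r12: no row ⇒ E
  [2] b0 r7: had r0 ⇒ C
  [3] b2 r4: had r12 ⇒ C
  [4] b3 r14: no row ⇒ E
  [5] b2 r4: had r4 ⇒ H
  [6] b1 r9: had r9 ⇒ H
  [7] b2 r6: had r4 ⇒ C
  [8] b2 r7: had r6 ⇒ C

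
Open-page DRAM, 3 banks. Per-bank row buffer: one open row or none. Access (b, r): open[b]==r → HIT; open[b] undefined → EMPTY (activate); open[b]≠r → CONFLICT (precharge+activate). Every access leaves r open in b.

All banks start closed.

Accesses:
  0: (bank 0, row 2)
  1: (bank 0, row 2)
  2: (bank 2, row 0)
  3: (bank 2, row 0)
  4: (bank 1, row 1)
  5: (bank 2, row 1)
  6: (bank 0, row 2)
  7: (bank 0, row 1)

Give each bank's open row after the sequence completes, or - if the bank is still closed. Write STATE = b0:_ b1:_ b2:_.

#0 (0,2) E
#1 (0,2) H  (was 2)
#2 (2,0) E
#3 (2,0) H  (was 0)
#4 (1,1) E
#5 (2,1) C  (was 0)
#6 (0,2) H  (was 2)
#7 (0,1) C  (was 2)

STATE = b0:1 b1:1 b2:1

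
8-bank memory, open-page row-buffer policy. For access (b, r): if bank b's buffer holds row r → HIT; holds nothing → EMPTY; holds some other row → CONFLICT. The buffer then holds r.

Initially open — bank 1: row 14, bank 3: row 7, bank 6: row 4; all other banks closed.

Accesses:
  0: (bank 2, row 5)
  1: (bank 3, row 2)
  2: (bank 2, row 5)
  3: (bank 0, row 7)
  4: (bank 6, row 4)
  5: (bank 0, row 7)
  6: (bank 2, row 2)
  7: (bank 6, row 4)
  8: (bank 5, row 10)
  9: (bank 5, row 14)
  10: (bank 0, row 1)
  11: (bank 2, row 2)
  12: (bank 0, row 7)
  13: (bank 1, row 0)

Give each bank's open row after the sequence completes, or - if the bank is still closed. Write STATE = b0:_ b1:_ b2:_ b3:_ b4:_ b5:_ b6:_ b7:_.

  [0] b2 r5: no row ⇒ E
  [1] b3 r2: had r7 ⇒ C
  [2] b2 r5: had r5 ⇒ H
  [3] b0 r7: no row ⇒ E
  [4] b6 r4: had r4 ⇒ H
  [5] b0 r7: had r7 ⇒ H
  [6] b2 r2: had r5 ⇒ C
  [7] b6 r4: had r4 ⇒ H
  [8] b5 r10: no row ⇒ E
  [9] b5 r14: had r10 ⇒ C
  [10] b0 r1: had r7 ⇒ C
  [11] b2 r2: had r2 ⇒ H
  [12] b0 r7: had r1 ⇒ C
  [13] b1 r0: had r14 ⇒ C

STATE = b0:7 b1:0 b2:2 b3:2 b4:- b5:14 b6:4 b7:-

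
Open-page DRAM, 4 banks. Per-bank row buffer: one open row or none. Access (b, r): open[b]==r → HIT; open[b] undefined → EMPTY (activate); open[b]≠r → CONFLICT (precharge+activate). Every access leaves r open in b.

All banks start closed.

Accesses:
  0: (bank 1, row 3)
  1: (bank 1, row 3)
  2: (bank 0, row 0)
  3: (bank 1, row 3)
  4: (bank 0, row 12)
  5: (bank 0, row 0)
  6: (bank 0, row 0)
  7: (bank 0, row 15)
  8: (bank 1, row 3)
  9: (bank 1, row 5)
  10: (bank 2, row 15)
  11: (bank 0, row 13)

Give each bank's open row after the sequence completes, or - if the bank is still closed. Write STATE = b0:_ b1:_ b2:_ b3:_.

STATE = b0:13 b1:5 b2:15 b3:-

#0 (1,3) E
#1 (1,3) H  (was 3)
#2 (0,0) E
#3 (1,3) H  (was 3)
#4 (0,12) C  (was 0)
#5 (0,0) C  (was 12)
#6 (0,0) H  (was 0)
#7 (0,15) C  (was 0)
#8 (1,3) H  (was 3)
#9 (1,5) C  (was 3)
#10 (2,15) E
#11 (0,13) C  (was 15)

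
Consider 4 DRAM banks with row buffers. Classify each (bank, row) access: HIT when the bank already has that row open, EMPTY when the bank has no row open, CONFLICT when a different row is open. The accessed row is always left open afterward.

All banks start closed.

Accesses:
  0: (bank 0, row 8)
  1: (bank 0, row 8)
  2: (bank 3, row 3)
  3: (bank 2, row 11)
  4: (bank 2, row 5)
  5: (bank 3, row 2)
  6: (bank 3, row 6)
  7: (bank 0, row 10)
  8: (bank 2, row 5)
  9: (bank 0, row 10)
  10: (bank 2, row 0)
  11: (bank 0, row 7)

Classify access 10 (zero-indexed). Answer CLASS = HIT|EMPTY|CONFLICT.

CLASS = CONFLICT

#0 (0,8) E
#1 (0,8) H  (was 8)
#2 (3,3) E
#3 (2,11) E
#4 (2,5) C  (was 11)
#5 (3,2) C  (was 3)
#6 (3,6) C  (was 2)
#7 (0,10) C  (was 8)
#8 (2,5) H  (was 5)
#9 (0,10) H  (was 10)
#10 (2,0) C  (was 5)
#11 (0,7) C  (was 10)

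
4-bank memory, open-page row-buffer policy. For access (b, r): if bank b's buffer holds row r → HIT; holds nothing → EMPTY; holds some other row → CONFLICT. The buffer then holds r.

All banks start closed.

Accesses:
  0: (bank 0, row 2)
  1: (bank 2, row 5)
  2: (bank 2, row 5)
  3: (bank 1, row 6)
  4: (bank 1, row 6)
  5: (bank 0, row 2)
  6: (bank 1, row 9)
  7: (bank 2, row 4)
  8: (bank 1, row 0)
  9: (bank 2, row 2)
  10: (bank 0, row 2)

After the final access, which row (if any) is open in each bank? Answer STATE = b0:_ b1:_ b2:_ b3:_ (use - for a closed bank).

STATE = b0:2 b1:0 b2:2 b3:-

  [0] b0 r2: no row ⇒ E
  [1] b2 r5: no row ⇒ E
  [2] b2 r5: had r5 ⇒ H
  [3] b1 r6: no row ⇒ E
  [4] b1 r6: had r6 ⇒ H
  [5] b0 r2: had r2 ⇒ H
  [6] b1 r9: had r6 ⇒ C
  [7] b2 r4: had r5 ⇒ C
  [8] b1 r0: had r9 ⇒ C
  [9] b2 r2: had r4 ⇒ C
  [10] b0 r2: had r2 ⇒ H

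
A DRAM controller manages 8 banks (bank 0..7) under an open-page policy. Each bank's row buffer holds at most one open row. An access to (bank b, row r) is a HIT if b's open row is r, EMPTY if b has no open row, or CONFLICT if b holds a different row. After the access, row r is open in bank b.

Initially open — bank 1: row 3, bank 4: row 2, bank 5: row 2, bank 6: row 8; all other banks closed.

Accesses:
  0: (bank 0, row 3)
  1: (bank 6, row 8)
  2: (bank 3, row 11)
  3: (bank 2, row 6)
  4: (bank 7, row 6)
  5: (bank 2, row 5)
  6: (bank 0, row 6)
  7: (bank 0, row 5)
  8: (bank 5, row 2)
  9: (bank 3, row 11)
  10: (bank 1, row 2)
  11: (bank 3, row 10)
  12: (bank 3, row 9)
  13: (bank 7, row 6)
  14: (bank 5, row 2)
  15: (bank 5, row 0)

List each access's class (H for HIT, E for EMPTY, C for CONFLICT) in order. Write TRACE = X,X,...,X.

  [0] b0 r3: no row ⇒ E
  [1] b6 r8: had r8 ⇒ H
  [2] b3 r11: no row ⇒ E
  [3] b2 r6: no row ⇒ E
  [4] b7 r6: no row ⇒ E
  [5] b2 r5: had r6 ⇒ C
  [6] b0 r6: had r3 ⇒ C
  [7] b0 r5: had r6 ⇒ C
  [8] b5 r2: had r2 ⇒ H
  [9] b3 r11: had r11 ⇒ H
  [10] b1 r2: had r3 ⇒ C
  [11] b3 r10: had r11 ⇒ C
  [12] b3 r9: had r10 ⇒ C
  [13] b7 r6: had r6 ⇒ H
  [14] b5 r2: had r2 ⇒ H
  [15] b5 r0: had r2 ⇒ C

TRACE = E,H,E,E,E,C,C,C,H,H,C,C,C,H,H,C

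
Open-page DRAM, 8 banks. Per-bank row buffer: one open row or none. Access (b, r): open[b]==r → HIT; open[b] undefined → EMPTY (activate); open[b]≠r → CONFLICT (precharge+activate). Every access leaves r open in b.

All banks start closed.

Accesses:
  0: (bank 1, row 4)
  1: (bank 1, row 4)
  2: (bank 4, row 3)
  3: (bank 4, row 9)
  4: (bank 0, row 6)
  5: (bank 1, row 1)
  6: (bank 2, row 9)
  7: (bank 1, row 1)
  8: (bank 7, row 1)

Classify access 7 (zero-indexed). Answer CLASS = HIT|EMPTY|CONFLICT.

CLASS = HIT

0: bank 1 row 4 — prev None → EMPTY
1: bank 1 row 4 — prev 4 → HIT
2: bank 4 row 3 — prev None → EMPTY
3: bank 4 row 9 — prev 3 → CONFLICT
4: bank 0 row 6 — prev None → EMPTY
5: bank 1 row 1 — prev 4 → CONFLICT
6: bank 2 row 9 — prev None → EMPTY
7: bank 1 row 1 — prev 1 → HIT
8: bank 7 row 1 — prev None → EMPTY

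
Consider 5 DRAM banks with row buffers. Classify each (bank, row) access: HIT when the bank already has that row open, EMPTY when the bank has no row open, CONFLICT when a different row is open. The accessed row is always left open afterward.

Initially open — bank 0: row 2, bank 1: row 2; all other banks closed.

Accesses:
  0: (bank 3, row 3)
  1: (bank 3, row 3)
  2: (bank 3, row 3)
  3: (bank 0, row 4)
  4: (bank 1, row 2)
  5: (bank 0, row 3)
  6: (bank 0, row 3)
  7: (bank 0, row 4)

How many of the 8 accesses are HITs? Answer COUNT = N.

COUNT = 4

#0 (3,3) E
#1 (3,3) H  (was 3)
#2 (3,3) H  (was 3)
#3 (0,4) C  (was 2)
#4 (1,2) H  (was 2)
#5 (0,3) C  (was 4)
#6 (0,3) H  (was 3)
#7 (0,4) C  (was 3)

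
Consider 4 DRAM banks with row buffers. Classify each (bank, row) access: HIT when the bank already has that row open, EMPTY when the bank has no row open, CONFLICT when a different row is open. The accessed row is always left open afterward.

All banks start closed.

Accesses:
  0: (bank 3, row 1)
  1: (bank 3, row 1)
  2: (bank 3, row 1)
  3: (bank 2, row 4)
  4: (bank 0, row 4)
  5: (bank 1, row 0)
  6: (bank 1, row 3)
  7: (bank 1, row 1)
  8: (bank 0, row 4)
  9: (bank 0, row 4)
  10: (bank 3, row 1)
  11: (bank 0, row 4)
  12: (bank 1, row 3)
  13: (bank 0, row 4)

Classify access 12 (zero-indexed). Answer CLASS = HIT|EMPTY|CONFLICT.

#0 (3,1) E
#1 (3,1) H  (was 1)
#2 (3,1) H  (was 1)
#3 (2,4) E
#4 (0,4) E
#5 (1,0) E
#6 (1,3) C  (was 0)
#7 (1,1) C  (was 3)
#8 (0,4) H  (was 4)
#9 (0,4) H  (was 4)
#10 (3,1) H  (was 1)
#11 (0,4) H  (was 4)
#12 (1,3) C  (was 1)
#13 (0,4) H  (was 4)

CLASS = CONFLICT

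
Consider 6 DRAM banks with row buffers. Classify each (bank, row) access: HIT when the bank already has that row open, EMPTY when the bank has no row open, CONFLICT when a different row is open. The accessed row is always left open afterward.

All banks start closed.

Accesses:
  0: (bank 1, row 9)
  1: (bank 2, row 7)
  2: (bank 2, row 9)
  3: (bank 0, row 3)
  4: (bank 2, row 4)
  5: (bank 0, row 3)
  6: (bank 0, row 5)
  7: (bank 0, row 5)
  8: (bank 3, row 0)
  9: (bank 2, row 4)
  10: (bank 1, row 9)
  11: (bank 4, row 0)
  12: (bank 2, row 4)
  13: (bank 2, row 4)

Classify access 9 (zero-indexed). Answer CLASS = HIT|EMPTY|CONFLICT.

0: bank 1 row 9 — prev None → EMPTY
1: bank 2 row 7 — prev None → EMPTY
2: bank 2 row 9 — prev 7 → CONFLICT
3: bank 0 row 3 — prev None → EMPTY
4: bank 2 row 4 — prev 9 → CONFLICT
5: bank 0 row 3 — prev 3 → HIT
6: bank 0 row 5 — prev 3 → CONFLICT
7: bank 0 row 5 — prev 5 → HIT
8: bank 3 row 0 — prev None → EMPTY
9: bank 2 row 4 — prev 4 → HIT
10: bank 1 row 9 — prev 9 → HIT
11: bank 4 row 0 — prev None → EMPTY
12: bank 2 row 4 — prev 4 → HIT
13: bank 2 row 4 — prev 4 → HIT

CLASS = HIT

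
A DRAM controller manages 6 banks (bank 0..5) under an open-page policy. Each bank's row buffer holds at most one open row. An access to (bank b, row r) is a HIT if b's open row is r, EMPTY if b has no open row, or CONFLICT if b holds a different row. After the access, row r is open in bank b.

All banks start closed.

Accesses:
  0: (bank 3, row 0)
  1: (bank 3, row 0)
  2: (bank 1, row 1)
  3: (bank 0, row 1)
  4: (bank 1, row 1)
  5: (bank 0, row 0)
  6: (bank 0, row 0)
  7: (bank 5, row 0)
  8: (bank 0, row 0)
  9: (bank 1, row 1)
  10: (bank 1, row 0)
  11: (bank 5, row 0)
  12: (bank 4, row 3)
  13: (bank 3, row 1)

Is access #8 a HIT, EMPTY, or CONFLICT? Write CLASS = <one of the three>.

0: bank 3 row 0 — prev None → EMPTY
1: bank 3 row 0 — prev 0 → HIT
2: bank 1 row 1 — prev None → EMPTY
3: bank 0 row 1 — prev None → EMPTY
4: bank 1 row 1 — prev 1 → HIT
5: bank 0 row 0 — prev 1 → CONFLICT
6: bank 0 row 0 — prev 0 → HIT
7: bank 5 row 0 — prev None → EMPTY
8: bank 0 row 0 — prev 0 → HIT
9: bank 1 row 1 — prev 1 → HIT
10: bank 1 row 0 — prev 1 → CONFLICT
11: bank 5 row 0 — prev 0 → HIT
12: bank 4 row 3 — prev None → EMPTY
13: bank 3 row 1 — prev 0 → CONFLICT

CLASS = HIT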